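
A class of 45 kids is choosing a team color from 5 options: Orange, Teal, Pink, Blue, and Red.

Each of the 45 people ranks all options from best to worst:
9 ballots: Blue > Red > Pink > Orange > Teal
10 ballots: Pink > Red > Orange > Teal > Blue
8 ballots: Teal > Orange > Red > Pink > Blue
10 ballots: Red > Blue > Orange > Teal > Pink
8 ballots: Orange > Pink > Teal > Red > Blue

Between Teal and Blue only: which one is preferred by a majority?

Teal

Teal is ranked above Blue on 26 ballots; Blue above Teal on 19.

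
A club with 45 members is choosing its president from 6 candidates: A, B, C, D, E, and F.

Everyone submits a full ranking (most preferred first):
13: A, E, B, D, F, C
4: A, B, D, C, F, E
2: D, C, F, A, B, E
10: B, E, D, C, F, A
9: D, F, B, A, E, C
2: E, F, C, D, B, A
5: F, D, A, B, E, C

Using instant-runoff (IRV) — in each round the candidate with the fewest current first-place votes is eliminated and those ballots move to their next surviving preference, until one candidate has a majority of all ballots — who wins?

Round 1: A 17, B 10, C 0, D 11, E 2, F 5. C eliminated.
Round 2: A 17, B 10, D 11, E 2, F 5. E eliminated.
Round 3: A 17, B 10, D 11, F 7. F eliminated.
Round 4: A 17, B 10, D 18. B eliminated.
Round 5: A 17, D 28. D has a majority (≥23).

D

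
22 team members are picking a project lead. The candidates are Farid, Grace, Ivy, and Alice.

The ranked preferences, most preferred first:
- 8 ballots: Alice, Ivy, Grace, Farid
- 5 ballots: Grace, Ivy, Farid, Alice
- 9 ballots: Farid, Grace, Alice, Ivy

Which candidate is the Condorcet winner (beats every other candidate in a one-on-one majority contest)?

Grace vs Farid: 13–9
Grace vs Ivy: 14–8
Grace vs Alice: 14–8
Grace beats every other candidate.

Grace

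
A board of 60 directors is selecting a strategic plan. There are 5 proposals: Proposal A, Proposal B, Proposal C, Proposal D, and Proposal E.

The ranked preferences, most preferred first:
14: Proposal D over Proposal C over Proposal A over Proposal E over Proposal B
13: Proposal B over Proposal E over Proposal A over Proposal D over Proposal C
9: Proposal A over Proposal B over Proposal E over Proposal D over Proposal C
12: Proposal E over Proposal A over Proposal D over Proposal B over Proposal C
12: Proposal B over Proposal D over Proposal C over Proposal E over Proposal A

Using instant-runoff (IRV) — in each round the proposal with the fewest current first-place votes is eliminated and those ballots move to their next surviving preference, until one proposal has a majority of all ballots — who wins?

Round 1: Proposal A 9, Proposal B 25, Proposal C 0, Proposal D 14, Proposal E 12. Proposal C eliminated.
Round 2: Proposal A 9, Proposal B 25, Proposal D 14, Proposal E 12. Proposal A eliminated.
Round 3: Proposal B 34, Proposal D 14, Proposal E 12. Proposal B has a majority (≥31).

Proposal B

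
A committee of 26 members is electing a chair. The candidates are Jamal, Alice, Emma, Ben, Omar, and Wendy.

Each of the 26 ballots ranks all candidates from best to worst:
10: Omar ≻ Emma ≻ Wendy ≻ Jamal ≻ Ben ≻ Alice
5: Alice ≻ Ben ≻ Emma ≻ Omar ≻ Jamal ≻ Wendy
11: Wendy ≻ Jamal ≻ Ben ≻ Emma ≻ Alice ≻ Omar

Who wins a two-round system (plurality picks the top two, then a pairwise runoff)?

Omar

Round 1 first-place votes: Jamal 0, Alice 5, Emma 0, Ben 0, Omar 10, Wendy 11. Wendy and Omar advance.
Runoff: Wendy is ranked above Omar on 11 ballots, Omar above Wendy on 15.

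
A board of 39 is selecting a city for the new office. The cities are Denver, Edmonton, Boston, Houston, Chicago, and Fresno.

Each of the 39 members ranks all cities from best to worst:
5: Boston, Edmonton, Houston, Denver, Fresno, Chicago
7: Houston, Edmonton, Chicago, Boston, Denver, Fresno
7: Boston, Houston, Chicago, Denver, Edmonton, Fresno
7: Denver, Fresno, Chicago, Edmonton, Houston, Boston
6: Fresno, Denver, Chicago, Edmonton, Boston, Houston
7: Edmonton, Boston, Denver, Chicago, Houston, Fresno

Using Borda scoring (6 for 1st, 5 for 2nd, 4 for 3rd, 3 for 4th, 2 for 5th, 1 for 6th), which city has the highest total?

Edmonton

Denver: 5×3 + 7×2 + 7×3 + 7×6 + 6×5 + 7×4 = 150
Edmonton: 5×5 + 7×5 + 7×2 + 7×3 + 6×3 + 7×6 = 155
Boston: 5×6 + 7×3 + 7×6 + 7×1 + 6×2 + 7×5 = 147
Houston: 5×4 + 7×6 + 7×5 + 7×2 + 6×1 + 7×2 = 131
Chicago: 5×1 + 7×4 + 7×4 + 7×4 + 6×4 + 7×3 = 134
Fresno: 5×2 + 7×1 + 7×1 + 7×5 + 6×6 + 7×1 = 102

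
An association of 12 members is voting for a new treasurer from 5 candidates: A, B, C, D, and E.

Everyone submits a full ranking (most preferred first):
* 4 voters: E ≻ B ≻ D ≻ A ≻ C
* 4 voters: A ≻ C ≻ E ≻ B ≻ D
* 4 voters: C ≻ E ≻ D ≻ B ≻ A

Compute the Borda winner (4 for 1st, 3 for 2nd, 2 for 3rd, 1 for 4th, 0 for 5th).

A: 4×1 + 4×4 + 4×0 = 20
B: 4×3 + 4×1 + 4×1 = 20
C: 4×0 + 4×3 + 4×4 = 28
D: 4×2 + 4×0 + 4×2 = 16
E: 4×4 + 4×2 + 4×3 = 36

E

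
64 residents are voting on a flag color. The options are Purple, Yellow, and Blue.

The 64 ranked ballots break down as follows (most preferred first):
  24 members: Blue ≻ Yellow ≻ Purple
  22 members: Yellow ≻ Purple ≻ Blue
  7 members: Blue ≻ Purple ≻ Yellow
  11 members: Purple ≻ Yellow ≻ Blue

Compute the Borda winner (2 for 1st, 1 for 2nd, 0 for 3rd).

Purple: 24×0 + 22×1 + 7×1 + 11×2 = 51
Yellow: 24×1 + 22×2 + 7×0 + 11×1 = 79
Blue: 24×2 + 22×0 + 7×2 + 11×0 = 62

Yellow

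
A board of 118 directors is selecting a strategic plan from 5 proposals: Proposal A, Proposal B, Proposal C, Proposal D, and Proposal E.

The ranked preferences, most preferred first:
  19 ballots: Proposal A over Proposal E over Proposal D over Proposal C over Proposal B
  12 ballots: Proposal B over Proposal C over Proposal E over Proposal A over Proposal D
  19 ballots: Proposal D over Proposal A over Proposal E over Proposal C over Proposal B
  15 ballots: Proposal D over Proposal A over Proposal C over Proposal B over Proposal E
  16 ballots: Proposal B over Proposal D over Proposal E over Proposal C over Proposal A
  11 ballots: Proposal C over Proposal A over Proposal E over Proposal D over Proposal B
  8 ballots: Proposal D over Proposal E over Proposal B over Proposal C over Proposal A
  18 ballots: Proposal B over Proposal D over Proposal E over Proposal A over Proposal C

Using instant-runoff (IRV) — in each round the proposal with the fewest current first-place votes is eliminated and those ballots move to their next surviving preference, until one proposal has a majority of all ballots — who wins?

Proposal D

Round 1: Proposal A 19, Proposal B 46, Proposal C 11, Proposal D 42, Proposal E 0. Proposal E eliminated.
Round 2: Proposal A 19, Proposal B 46, Proposal C 11, Proposal D 42. Proposal C eliminated.
Round 3: Proposal A 30, Proposal B 46, Proposal D 42. Proposal A eliminated.
Round 4: Proposal B 46, Proposal D 72. Proposal D has a majority (≥60).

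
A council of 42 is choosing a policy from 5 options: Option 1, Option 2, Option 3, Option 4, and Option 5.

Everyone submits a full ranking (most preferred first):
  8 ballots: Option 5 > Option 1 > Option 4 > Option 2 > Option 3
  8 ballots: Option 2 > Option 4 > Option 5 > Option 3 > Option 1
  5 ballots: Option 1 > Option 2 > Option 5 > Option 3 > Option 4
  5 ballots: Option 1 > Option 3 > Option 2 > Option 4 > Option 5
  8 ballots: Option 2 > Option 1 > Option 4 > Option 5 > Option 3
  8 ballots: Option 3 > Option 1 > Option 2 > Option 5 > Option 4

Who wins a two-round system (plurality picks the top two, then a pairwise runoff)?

Option 1

Round 1 first-place votes: Option 1 10, Option 2 16, Option 3 8, Option 4 0, Option 5 8. Option 2 and Option 1 advance.
Runoff: Option 2 is ranked above Option 1 on 16 ballots, Option 1 above Option 2 on 26.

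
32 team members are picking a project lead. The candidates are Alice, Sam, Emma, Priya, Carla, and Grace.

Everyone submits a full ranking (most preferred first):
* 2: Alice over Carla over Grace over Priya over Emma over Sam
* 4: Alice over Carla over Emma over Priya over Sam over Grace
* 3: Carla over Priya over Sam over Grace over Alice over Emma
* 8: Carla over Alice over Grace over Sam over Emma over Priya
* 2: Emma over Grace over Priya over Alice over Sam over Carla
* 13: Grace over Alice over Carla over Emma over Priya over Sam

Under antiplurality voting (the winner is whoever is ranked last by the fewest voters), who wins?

Alice

Last-place votes: Alice 0, Sam 15, Emma 3, Priya 8, Carla 2, Grace 4.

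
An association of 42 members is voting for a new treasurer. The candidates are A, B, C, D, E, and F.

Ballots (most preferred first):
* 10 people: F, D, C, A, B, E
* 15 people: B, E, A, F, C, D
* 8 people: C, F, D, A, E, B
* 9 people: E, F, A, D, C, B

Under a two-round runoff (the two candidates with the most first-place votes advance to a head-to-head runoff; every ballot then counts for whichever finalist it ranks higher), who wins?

Round 1 first-place votes: A 0, B 15, C 8, D 0, E 9, F 10. B and F advance.
Runoff: B is ranked above F on 15 ballots, F above B on 27.

F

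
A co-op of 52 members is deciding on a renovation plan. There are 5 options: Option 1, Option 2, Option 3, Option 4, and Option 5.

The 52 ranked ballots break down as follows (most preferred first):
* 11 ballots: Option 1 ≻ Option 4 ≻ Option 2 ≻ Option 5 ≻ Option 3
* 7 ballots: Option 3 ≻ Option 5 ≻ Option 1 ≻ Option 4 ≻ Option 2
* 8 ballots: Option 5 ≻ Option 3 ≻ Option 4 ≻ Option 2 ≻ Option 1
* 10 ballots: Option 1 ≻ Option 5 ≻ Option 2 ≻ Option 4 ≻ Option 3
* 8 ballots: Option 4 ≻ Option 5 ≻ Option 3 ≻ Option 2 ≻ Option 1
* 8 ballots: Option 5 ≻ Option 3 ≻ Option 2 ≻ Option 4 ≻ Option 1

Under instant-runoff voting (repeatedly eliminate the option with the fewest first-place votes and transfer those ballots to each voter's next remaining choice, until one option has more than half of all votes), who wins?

Round 1: Option 1 21, Option 2 0, Option 3 7, Option 4 8, Option 5 16. Option 2 eliminated.
Round 2: Option 1 21, Option 3 7, Option 4 8, Option 5 16. Option 3 eliminated.
Round 3: Option 1 21, Option 4 8, Option 5 23. Option 4 eliminated.
Round 4: Option 1 21, Option 5 31. Option 5 has a majority (≥27).

Option 5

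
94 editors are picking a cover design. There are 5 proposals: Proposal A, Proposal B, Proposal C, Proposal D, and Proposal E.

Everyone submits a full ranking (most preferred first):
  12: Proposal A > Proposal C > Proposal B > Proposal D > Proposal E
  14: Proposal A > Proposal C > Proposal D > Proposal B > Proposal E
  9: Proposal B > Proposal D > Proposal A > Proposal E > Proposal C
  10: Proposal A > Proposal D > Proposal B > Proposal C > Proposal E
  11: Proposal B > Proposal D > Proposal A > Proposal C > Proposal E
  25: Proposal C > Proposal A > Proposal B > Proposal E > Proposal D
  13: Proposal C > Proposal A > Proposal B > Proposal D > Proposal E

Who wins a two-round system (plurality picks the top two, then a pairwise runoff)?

Proposal A

Round 1 first-place votes: Proposal A 36, Proposal B 20, Proposal C 38, Proposal D 0, Proposal E 0. Proposal C and Proposal A advance.
Runoff: Proposal C is ranked above Proposal A on 38 ballots, Proposal A above Proposal C on 56.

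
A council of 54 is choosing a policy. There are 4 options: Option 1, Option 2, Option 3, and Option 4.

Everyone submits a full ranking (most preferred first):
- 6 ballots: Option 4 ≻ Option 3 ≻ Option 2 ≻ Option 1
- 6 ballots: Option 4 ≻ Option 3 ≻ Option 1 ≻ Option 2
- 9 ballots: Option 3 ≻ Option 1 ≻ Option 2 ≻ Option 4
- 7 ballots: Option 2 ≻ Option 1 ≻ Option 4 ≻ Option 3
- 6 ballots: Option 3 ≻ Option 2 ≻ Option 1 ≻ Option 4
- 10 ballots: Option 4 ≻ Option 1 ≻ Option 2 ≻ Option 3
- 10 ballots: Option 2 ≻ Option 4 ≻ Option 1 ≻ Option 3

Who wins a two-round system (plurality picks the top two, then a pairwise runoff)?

Round 1 first-place votes: Option 1 0, Option 2 17, Option 3 15, Option 4 22. Option 4 and Option 2 advance.
Runoff: Option 4 is ranked above Option 2 on 22 ballots, Option 2 above Option 4 on 32.

Option 2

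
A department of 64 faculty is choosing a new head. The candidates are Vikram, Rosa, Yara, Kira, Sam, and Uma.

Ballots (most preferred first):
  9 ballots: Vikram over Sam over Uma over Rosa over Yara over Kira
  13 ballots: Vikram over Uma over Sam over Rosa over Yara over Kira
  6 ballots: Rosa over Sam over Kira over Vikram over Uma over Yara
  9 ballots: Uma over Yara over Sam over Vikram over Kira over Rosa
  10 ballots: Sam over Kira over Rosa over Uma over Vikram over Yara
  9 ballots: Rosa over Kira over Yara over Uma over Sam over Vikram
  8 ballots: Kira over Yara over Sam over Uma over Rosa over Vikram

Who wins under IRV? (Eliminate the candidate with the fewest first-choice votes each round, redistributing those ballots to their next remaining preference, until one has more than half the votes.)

Sam

Round 1: Vikram 22, Rosa 15, Yara 0, Kira 8, Sam 10, Uma 9. Yara eliminated.
Round 2: Vikram 22, Rosa 15, Kira 8, Sam 10, Uma 9. Kira eliminated.
Round 3: Vikram 22, Rosa 15, Sam 18, Uma 9. Uma eliminated.
Round 4: Vikram 22, Rosa 15, Sam 27. Rosa eliminated.
Round 5: Vikram 22, Sam 42. Sam has a majority (≥33).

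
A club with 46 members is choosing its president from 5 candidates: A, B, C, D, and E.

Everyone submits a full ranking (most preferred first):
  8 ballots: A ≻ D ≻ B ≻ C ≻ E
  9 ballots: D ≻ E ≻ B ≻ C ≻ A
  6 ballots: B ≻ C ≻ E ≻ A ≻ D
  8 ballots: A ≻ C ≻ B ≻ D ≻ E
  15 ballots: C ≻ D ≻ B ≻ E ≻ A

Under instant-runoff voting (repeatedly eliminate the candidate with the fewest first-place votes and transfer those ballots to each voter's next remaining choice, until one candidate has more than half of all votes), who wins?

C

Round 1: A 16, B 6, C 15, D 9, E 0. E eliminated.
Round 2: A 16, B 6, C 15, D 9. B eliminated.
Round 3: A 16, C 21, D 9. D eliminated.
Round 4: A 16, C 30. C has a majority (≥24).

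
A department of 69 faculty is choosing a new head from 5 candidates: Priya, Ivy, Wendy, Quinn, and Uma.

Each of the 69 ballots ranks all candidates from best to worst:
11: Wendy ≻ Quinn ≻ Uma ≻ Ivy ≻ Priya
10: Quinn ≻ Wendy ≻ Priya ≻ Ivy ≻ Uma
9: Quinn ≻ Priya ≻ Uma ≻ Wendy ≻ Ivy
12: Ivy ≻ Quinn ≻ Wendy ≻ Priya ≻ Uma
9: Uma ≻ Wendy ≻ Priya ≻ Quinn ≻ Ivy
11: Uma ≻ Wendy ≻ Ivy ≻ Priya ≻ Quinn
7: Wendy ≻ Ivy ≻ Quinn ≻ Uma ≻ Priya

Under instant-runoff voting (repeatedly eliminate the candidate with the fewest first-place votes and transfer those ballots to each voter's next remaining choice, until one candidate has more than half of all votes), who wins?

Quinn

Round 1: Priya 0, Ivy 12, Wendy 18, Quinn 19, Uma 20. Priya eliminated.
Round 2: Ivy 12, Wendy 18, Quinn 19, Uma 20. Ivy eliminated.
Round 3: Wendy 18, Quinn 31, Uma 20. Wendy eliminated.
Round 4: Quinn 49, Uma 20. Quinn has a majority (≥35).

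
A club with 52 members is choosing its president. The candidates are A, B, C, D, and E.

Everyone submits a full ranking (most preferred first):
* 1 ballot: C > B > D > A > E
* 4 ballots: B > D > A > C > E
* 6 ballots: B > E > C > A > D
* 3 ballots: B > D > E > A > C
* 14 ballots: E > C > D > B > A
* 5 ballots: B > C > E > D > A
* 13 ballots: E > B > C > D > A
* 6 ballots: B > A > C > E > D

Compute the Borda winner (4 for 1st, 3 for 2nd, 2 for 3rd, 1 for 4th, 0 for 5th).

B

A: 1×1 + 4×2 + 6×1 + 3×1 + 14×0 + 5×0 + 13×0 + 6×3 = 36
B: 1×3 + 4×4 + 6×4 + 3×4 + 14×1 + 5×4 + 13×3 + 6×4 = 152
C: 1×4 + 4×1 + 6×2 + 3×0 + 14×3 + 5×3 + 13×2 + 6×2 = 115
D: 1×2 + 4×3 + 6×0 + 3×3 + 14×2 + 5×1 + 13×1 + 6×0 = 69
E: 1×0 + 4×0 + 6×3 + 3×2 + 14×4 + 5×2 + 13×4 + 6×1 = 148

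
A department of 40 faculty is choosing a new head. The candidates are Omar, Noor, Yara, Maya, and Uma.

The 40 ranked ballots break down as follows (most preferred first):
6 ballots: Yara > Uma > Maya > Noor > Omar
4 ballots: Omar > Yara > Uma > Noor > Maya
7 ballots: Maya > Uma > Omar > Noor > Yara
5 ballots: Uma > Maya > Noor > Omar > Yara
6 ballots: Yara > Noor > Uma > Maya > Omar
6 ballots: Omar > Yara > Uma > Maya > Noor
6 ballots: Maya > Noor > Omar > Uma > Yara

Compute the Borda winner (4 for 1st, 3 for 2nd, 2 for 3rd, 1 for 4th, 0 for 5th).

Omar: 6×0 + 4×4 + 7×2 + 5×1 + 6×0 + 6×4 + 6×2 = 71
Noor: 6×1 + 4×1 + 7×1 + 5×2 + 6×3 + 6×0 + 6×3 = 63
Yara: 6×4 + 4×3 + 7×0 + 5×0 + 6×4 + 6×3 + 6×0 = 78
Maya: 6×2 + 4×0 + 7×4 + 5×3 + 6×1 + 6×1 + 6×4 = 91
Uma: 6×3 + 4×2 + 7×3 + 5×4 + 6×2 + 6×2 + 6×1 = 97

Uma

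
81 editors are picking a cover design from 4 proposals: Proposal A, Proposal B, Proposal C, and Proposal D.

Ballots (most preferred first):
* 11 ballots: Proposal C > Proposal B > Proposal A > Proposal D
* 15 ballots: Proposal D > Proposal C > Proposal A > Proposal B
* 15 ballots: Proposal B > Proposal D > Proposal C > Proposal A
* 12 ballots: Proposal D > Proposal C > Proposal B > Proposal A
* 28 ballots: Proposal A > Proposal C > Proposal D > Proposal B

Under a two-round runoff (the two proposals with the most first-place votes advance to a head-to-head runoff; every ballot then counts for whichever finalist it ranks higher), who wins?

Proposal D

Round 1 first-place votes: Proposal A 28, Proposal B 15, Proposal C 11, Proposal D 27. Proposal A and Proposal D advance.
Runoff: Proposal A is ranked above Proposal D on 39 ballots, Proposal D above Proposal A on 42.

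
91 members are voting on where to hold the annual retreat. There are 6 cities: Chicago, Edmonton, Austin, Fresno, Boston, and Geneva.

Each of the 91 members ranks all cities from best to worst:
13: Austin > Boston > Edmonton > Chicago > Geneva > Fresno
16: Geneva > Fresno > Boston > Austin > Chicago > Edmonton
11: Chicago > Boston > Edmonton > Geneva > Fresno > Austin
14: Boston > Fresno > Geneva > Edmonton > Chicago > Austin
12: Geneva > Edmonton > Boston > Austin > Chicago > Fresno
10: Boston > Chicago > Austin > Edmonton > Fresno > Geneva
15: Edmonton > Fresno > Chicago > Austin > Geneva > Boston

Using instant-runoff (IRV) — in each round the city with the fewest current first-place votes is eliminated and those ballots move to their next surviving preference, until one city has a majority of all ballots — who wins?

Boston

Round 1: Chicago 11, Edmonton 15, Austin 13, Fresno 0, Boston 24, Geneva 28. Fresno eliminated.
Round 2: Chicago 11, Edmonton 15, Austin 13, Boston 24, Geneva 28. Chicago eliminated.
Round 3: Edmonton 15, Austin 13, Boston 35, Geneva 28. Austin eliminated.
Round 4: Edmonton 15, Boston 48, Geneva 28. Boston has a majority (≥46).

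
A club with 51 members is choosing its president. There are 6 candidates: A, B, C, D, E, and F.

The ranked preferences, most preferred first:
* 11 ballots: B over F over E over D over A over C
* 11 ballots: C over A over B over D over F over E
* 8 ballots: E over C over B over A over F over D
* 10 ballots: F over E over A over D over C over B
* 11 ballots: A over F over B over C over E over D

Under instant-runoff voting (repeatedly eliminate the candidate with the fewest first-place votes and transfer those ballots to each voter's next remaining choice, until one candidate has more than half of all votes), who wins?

A

Round 1: A 11, B 11, C 11, D 0, E 8, F 10. D eliminated.
Round 2: A 11, B 11, C 11, E 8, F 10. E eliminated.
Round 3: A 11, B 11, C 19, F 10. F eliminated.
Round 4: A 21, B 11, C 19. B eliminated.
Round 5: A 32, C 19. A has a majority (≥26).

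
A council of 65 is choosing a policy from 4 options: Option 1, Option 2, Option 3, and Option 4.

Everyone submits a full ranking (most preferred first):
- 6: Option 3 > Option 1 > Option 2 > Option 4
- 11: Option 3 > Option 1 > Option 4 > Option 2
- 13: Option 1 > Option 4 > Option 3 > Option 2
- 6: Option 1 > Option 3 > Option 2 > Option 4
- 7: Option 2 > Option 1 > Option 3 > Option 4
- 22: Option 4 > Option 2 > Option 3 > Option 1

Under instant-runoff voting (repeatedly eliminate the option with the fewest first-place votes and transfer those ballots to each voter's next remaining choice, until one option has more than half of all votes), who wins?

Round 1: Option 1 19, Option 2 7, Option 3 17, Option 4 22. Option 2 eliminated.
Round 2: Option 1 26, Option 3 17, Option 4 22. Option 3 eliminated.
Round 3: Option 1 43, Option 4 22. Option 1 has a majority (≥33).

Option 1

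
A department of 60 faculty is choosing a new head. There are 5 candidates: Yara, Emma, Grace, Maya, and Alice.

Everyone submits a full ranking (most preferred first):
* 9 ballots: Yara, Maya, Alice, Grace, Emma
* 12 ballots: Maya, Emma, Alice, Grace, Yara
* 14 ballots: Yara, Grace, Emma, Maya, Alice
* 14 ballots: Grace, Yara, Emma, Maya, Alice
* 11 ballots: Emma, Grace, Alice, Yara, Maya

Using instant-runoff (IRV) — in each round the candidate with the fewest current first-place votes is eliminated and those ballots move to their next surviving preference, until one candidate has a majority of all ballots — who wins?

Round 1: Yara 23, Emma 11, Grace 14, Maya 12, Alice 0. Alice eliminated.
Round 2: Yara 23, Emma 11, Grace 14, Maya 12. Emma eliminated.
Round 3: Yara 23, Grace 25, Maya 12. Maya eliminated.
Round 4: Yara 23, Grace 37. Grace has a majority (≥31).

Grace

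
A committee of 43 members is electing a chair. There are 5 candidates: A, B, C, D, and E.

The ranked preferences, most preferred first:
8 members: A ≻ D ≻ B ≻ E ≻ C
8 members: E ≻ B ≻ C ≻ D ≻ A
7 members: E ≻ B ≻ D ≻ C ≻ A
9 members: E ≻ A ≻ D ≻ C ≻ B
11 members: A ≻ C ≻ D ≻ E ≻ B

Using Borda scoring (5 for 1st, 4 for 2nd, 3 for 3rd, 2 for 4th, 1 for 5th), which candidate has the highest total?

A: 8×5 + 8×1 + 7×1 + 9×4 + 11×5 = 146
B: 8×3 + 8×4 + 7×4 + 9×1 + 11×1 = 104
C: 8×1 + 8×3 + 7×2 + 9×2 + 11×4 = 108
D: 8×4 + 8×2 + 7×3 + 9×3 + 11×3 = 129
E: 8×2 + 8×5 + 7×5 + 9×5 + 11×2 = 158

E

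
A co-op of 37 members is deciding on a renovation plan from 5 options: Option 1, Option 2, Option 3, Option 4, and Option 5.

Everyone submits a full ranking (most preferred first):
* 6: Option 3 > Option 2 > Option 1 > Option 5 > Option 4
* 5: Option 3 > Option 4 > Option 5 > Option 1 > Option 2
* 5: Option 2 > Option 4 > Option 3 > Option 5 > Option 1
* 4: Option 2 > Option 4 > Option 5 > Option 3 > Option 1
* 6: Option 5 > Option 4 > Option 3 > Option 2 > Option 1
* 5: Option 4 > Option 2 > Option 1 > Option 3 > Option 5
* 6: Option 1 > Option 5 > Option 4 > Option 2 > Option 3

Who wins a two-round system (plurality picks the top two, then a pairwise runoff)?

Option 2

Round 1 first-place votes: Option 1 6, Option 2 9, Option 3 11, Option 4 5, Option 5 6. Option 3 and Option 2 advance.
Runoff: Option 3 is ranked above Option 2 on 17 ballots, Option 2 above Option 3 on 20.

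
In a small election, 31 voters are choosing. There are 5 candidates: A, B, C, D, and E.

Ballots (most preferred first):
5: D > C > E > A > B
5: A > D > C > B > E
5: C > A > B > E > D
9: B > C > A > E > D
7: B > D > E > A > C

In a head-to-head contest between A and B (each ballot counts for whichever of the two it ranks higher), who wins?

A is ranked above B on 15 ballots; B above A on 16.

B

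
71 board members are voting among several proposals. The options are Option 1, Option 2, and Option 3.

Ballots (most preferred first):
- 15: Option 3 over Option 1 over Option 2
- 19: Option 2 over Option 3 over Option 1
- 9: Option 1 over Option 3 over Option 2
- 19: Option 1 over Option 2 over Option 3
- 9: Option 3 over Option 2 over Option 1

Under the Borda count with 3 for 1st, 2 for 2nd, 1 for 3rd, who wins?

Option 3

Option 1: 15×2 + 19×1 + 9×3 + 19×3 + 9×1 = 142
Option 2: 15×1 + 19×3 + 9×1 + 19×2 + 9×2 = 137
Option 3: 15×3 + 19×2 + 9×2 + 19×1 + 9×3 = 147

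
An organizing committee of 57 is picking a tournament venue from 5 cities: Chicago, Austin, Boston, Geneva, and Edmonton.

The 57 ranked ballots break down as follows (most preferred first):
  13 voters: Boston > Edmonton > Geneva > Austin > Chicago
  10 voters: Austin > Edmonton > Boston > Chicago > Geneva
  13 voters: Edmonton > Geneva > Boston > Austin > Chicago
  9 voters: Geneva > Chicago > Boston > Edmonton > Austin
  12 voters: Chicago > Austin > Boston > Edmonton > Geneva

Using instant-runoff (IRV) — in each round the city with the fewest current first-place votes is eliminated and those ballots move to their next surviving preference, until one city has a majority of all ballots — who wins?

Round 1: Chicago 12, Austin 10, Boston 13, Geneva 9, Edmonton 13. Geneva eliminated.
Round 2: Chicago 21, Austin 10, Boston 13, Edmonton 13. Austin eliminated.
Round 3: Chicago 21, Boston 13, Edmonton 23. Boston eliminated.
Round 4: Chicago 21, Edmonton 36. Edmonton has a majority (≥29).

Edmonton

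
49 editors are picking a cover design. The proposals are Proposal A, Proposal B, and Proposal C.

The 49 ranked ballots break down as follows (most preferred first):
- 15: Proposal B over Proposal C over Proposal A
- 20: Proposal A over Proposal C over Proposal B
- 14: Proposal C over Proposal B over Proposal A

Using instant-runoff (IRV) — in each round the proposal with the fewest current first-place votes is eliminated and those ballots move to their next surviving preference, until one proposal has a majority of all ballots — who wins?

Proposal B

Round 1: Proposal A 20, Proposal B 15, Proposal C 14. Proposal C eliminated.
Round 2: Proposal A 20, Proposal B 29. Proposal B has a majority (≥25).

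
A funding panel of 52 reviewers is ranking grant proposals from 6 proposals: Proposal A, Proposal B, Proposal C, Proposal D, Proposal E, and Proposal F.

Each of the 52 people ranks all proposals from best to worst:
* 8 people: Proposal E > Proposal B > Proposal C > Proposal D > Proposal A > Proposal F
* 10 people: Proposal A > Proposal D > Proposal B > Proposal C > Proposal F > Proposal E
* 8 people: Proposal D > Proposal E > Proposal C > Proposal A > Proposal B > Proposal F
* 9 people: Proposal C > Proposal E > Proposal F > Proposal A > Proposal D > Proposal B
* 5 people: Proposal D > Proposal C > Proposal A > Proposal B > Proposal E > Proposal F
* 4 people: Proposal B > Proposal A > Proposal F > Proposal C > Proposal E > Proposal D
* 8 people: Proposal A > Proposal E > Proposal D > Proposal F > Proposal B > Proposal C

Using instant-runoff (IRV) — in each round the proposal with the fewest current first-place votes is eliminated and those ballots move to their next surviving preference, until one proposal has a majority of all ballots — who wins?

Proposal C

Round 1: Proposal A 18, Proposal B 4, Proposal C 9, Proposal D 13, Proposal E 8, Proposal F 0. Proposal F eliminated.
Round 2: Proposal A 18, Proposal B 4, Proposal C 9, Proposal D 13, Proposal E 8. Proposal B eliminated.
Round 3: Proposal A 22, Proposal C 9, Proposal D 13, Proposal E 8. Proposal E eliminated.
Round 4: Proposal A 22, Proposal C 17, Proposal D 13. Proposal D eliminated.
Round 5: Proposal A 22, Proposal C 30. Proposal C has a majority (≥27).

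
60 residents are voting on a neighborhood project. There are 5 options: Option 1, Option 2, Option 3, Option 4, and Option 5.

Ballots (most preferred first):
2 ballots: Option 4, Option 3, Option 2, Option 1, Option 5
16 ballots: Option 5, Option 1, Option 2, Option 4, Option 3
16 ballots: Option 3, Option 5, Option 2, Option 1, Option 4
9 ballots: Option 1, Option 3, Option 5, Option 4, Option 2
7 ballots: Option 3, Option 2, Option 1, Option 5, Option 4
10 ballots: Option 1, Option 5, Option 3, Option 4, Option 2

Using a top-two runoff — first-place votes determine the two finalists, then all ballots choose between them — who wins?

Round 1 first-place votes: Option 1 19, Option 2 0, Option 3 23, Option 4 2, Option 5 16. Option 3 and Option 1 advance.
Runoff: Option 3 is ranked above Option 1 on 25 ballots, Option 1 above Option 3 on 35.

Option 1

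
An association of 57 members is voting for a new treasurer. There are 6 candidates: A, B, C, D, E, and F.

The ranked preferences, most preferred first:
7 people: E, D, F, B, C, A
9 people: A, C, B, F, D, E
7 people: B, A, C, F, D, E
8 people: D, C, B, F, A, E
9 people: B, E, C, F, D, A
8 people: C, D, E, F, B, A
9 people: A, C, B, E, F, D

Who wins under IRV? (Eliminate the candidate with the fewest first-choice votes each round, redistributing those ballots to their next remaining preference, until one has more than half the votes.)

Round 1: A 18, B 16, C 8, D 8, E 7, F 0. F eliminated.
Round 2: A 18, B 16, C 8, D 8, E 7. E eliminated.
Round 3: A 18, B 16, C 8, D 15. C eliminated.
Round 4: A 18, B 16, D 23. B eliminated.
Round 5: A 25, D 32. D has a majority (≥29).

D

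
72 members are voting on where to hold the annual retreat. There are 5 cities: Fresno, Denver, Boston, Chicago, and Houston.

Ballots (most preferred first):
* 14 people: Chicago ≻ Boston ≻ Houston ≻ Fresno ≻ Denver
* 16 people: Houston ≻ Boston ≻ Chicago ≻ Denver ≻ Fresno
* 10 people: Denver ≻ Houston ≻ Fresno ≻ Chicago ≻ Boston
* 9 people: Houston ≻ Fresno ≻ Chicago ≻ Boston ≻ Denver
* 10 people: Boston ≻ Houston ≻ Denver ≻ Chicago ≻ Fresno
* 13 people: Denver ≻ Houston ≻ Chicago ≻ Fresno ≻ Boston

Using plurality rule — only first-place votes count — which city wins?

Houston

First-place votes: Fresno 0, Denver 23, Boston 10, Chicago 14, Houston 25.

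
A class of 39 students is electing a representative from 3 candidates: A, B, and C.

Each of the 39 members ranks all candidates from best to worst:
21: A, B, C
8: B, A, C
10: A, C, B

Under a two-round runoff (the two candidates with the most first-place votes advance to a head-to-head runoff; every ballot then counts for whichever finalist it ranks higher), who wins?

A

Round 1 first-place votes: A 31, B 8, C 0. A and B advance.
Runoff: A is ranked above B on 31 ballots, B above A on 8.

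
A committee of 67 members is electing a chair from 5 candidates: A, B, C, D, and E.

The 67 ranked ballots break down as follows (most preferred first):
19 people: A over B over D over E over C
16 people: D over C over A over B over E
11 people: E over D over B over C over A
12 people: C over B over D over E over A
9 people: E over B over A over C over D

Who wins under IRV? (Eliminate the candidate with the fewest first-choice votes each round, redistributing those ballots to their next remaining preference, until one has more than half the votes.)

Round 1: A 19, B 0, C 12, D 16, E 20. B eliminated.
Round 2: A 19, C 12, D 16, E 20. C eliminated.
Round 3: A 19, D 28, E 20. A eliminated.
Round 4: D 47, E 20. D has a majority (≥34).

D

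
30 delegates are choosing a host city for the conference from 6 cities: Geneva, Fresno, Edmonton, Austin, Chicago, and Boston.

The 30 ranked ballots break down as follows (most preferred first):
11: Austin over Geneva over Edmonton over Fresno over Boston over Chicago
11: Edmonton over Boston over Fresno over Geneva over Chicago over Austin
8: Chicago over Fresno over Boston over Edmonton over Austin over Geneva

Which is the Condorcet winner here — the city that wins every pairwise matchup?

Edmonton

Edmonton vs Geneva: 19–11
Edmonton vs Fresno: 22–8
Edmonton vs Austin: 19–11
Edmonton vs Chicago: 22–8
Edmonton vs Boston: 22–8
Edmonton beats every other city.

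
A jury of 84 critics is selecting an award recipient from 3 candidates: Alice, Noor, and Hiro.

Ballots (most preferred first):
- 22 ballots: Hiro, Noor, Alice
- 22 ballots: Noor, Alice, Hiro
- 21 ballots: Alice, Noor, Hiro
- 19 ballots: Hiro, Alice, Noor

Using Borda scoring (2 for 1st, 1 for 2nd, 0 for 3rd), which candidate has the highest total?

Alice: 22×0 + 22×1 + 21×2 + 19×1 = 83
Noor: 22×1 + 22×2 + 21×1 + 19×0 = 87
Hiro: 22×2 + 22×0 + 21×0 + 19×2 = 82

Noor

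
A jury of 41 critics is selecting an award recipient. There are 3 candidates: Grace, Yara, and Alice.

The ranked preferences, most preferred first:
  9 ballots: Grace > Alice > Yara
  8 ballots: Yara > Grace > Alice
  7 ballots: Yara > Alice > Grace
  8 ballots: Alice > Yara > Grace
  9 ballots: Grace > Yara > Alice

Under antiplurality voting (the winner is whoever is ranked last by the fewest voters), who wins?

Yara

Last-place votes: Grace 15, Yara 9, Alice 17.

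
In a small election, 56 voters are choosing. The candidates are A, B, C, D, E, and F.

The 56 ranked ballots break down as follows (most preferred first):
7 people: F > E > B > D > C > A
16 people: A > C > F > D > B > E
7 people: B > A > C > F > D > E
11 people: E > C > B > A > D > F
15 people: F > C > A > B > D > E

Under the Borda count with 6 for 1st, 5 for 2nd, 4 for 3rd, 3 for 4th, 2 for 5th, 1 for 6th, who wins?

C

A: 7×1 + 16×6 + 7×5 + 11×3 + 15×4 = 231
B: 7×4 + 16×2 + 7×6 + 11×4 + 15×3 = 191
C: 7×2 + 16×5 + 7×4 + 11×5 + 15×5 = 252
D: 7×3 + 16×3 + 7×2 + 11×2 + 15×2 = 135
E: 7×5 + 16×1 + 7×1 + 11×6 + 15×1 = 139
F: 7×6 + 16×4 + 7×3 + 11×1 + 15×6 = 228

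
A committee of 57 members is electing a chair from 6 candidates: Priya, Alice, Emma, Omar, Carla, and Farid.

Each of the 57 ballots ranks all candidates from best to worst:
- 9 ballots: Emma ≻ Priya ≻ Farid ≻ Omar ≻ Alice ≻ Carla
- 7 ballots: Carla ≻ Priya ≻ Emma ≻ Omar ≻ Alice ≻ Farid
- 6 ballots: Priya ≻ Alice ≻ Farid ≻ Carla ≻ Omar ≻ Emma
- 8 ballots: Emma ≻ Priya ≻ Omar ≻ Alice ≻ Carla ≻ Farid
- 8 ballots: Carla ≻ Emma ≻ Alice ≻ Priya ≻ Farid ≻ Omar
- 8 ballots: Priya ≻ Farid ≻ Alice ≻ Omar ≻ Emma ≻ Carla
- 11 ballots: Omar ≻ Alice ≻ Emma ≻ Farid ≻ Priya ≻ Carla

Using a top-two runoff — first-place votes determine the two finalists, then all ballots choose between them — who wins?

Emma

Round 1 first-place votes: Priya 14, Alice 0, Emma 17, Omar 11, Carla 15, Farid 0. Emma and Carla advance.
Runoff: Emma is ranked above Carla on 36 ballots, Carla above Emma on 21.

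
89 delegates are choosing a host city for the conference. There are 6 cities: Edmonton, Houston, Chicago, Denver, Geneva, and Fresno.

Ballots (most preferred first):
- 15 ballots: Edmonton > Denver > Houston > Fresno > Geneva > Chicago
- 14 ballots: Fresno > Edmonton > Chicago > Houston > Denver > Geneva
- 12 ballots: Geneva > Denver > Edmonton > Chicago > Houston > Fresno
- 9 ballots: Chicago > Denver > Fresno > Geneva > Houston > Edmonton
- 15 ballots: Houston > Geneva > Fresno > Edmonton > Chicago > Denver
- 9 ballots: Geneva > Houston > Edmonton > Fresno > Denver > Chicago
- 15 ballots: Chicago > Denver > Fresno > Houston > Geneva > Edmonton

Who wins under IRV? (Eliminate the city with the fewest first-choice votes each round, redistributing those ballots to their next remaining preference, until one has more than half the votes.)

Geneva

Round 1: Edmonton 15, Houston 15, Chicago 24, Denver 0, Geneva 21, Fresno 14. Denver eliminated.
Round 2: Edmonton 15, Houston 15, Chicago 24, Geneva 21, Fresno 14. Fresno eliminated.
Round 3: Edmonton 29, Houston 15, Chicago 24, Geneva 21. Houston eliminated.
Round 4: Edmonton 29, Chicago 24, Geneva 36. Chicago eliminated.
Round 5: Edmonton 29, Geneva 60. Geneva has a majority (≥45).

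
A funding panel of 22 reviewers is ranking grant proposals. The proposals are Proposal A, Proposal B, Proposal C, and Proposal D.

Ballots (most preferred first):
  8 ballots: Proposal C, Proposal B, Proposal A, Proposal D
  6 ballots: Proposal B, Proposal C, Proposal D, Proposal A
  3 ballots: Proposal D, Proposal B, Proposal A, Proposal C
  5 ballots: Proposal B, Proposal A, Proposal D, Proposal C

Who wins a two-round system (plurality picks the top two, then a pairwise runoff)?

Round 1 first-place votes: Proposal A 0, Proposal B 11, Proposal C 8, Proposal D 3. Proposal B and Proposal C advance.
Runoff: Proposal B is ranked above Proposal C on 14 ballots, Proposal C above Proposal B on 8.

Proposal B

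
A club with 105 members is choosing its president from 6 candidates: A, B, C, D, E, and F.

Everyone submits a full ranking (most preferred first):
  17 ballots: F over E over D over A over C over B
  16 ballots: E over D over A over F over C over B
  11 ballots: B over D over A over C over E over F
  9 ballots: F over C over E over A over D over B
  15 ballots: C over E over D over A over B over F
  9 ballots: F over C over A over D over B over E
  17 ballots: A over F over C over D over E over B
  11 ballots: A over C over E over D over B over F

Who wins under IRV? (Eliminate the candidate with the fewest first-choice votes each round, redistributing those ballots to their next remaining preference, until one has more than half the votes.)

A

Round 1: A 28, B 11, C 15, D 0, E 16, F 35. D eliminated.
Round 2: A 28, B 11, C 15, E 16, F 35. B eliminated.
Round 3: A 39, C 15, E 16, F 35. C eliminated.
Round 4: A 39, E 31, F 35. E eliminated.
Round 5: A 70, F 35. A has a majority (≥53).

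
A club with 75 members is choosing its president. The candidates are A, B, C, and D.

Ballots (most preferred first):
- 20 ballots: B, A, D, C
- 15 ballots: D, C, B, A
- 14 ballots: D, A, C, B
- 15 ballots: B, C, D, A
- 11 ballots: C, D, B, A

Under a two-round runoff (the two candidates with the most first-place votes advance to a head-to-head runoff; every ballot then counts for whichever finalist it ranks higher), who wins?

D

Round 1 first-place votes: A 0, B 35, C 11, D 29. B and D advance.
Runoff: B is ranked above D on 35 ballots, D above B on 40.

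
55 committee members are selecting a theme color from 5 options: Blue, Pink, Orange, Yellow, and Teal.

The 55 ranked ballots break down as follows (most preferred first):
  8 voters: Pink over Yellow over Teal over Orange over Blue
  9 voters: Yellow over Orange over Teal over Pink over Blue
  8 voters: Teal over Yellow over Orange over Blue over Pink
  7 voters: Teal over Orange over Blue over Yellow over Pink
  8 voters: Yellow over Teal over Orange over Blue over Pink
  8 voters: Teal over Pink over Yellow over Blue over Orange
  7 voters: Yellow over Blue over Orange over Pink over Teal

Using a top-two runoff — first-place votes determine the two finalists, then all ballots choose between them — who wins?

Yellow

Round 1 first-place votes: Blue 0, Pink 8, Orange 0, Yellow 24, Teal 23. Yellow and Teal advance.
Runoff: Yellow is ranked above Teal on 32 ballots, Teal above Yellow on 23.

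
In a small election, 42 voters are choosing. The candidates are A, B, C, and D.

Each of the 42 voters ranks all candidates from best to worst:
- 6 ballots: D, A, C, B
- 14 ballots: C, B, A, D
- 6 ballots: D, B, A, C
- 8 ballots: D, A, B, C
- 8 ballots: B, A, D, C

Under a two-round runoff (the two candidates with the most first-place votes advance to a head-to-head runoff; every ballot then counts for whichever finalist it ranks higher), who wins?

Round 1 first-place votes: A 0, B 8, C 14, D 20. D and C advance.
Runoff: D is ranked above C on 28 ballots, C above D on 14.

D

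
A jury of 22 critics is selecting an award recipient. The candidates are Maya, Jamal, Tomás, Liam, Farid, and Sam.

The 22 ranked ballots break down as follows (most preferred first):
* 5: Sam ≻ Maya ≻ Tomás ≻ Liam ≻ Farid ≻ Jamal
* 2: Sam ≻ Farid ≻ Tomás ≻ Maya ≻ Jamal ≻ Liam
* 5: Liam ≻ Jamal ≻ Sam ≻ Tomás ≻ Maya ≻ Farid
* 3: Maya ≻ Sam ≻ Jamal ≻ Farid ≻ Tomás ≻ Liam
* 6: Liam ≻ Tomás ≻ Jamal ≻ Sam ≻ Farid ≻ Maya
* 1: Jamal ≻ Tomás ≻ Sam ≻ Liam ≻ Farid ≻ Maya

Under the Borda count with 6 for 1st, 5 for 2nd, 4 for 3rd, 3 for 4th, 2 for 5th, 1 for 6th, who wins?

Sam

Maya: 5×5 + 2×3 + 5×2 + 3×6 + 6×1 + 1×1 = 66
Jamal: 5×1 + 2×2 + 5×5 + 3×4 + 6×4 + 1×6 = 76
Tomás: 5×4 + 2×4 + 5×3 + 3×2 + 6×5 + 1×5 = 84
Liam: 5×3 + 2×1 + 5×6 + 3×1 + 6×6 + 1×3 = 89
Farid: 5×2 + 2×5 + 5×1 + 3×3 + 6×2 + 1×2 = 48
Sam: 5×6 + 2×6 + 5×4 + 3×5 + 6×3 + 1×4 = 99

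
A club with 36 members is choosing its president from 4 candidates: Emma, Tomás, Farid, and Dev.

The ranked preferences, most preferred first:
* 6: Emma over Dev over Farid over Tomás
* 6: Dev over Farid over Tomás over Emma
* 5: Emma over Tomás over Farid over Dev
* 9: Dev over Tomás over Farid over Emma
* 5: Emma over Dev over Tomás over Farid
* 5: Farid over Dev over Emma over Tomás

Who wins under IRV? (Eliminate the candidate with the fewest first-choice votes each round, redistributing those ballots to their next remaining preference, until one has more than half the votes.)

Round 1: Emma 16, Tomás 0, Farid 5, Dev 15. Tomás eliminated.
Round 2: Emma 16, Farid 5, Dev 15. Farid eliminated.
Round 3: Emma 16, Dev 20. Dev has a majority (≥19).

Dev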